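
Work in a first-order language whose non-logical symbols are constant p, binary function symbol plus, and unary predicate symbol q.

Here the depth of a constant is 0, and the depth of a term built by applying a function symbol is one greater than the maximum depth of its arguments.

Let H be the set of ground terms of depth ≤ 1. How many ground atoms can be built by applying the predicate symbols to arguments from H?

2

First count ground terms of depth ≤ 1.
Let N_k count ground terms of depth at most k. Each non-constant term of depth ≤ k is some function symbol applied to depth-≤(k−1) arguments, giving N_k = 1 + N_{k-1}^2.
N_0 = 1
N_1 = 1 + 1^2 = 2
Explicitly: p, plus(p, p).
So |H| = 2.
Ground atoms are formed by filling each argument slot of a predicate with a term from H, so an r-ary predicate gives |H|^r atoms:
  q: 2
Total ground atoms: 2.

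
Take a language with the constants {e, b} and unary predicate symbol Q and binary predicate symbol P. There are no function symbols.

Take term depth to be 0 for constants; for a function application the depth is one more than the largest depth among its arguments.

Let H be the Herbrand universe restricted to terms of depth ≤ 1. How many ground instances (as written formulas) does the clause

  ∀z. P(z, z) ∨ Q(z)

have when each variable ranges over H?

Ground terms of depth ≤ 1:
  With no function symbols every ground term is a constant, so there are exactly 2 ground terms at every depth bound.
  N_0 = 2
  N_1 = 2
So there are 2 ground terms available for substitution.
The variable z ranges independently over the available ground terms, and distinct assignments produce distinct instances.
Number of ground instances = 2.

2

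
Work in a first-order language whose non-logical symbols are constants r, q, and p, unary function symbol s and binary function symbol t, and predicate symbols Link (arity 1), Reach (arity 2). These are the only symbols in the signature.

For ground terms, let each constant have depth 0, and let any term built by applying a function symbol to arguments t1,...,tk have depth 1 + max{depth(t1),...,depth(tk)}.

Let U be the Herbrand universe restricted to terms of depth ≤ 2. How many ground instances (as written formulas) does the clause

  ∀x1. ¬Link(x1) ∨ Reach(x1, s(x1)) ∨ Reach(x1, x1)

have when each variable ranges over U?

243

Ground terms of depth ≤ 2:
  Let N_k count ground terms of depth at most k. Each non-constant term of depth ≤ k is some function symbol applied to depth-≤(k−1) arguments, giving N_k = 3 + N_{k-1} + N_{k-1}^2.
  N_0 = 3
  N_1 = 3 + 3 + 3^2 = 15
  N_2 = 3 + 15 + 15^2 = 243
So there are 243 ground terms available for substitution.
The variable x1 ranges independently over the available ground terms, and distinct assignments produce distinct instances.
Number of ground instances = 243.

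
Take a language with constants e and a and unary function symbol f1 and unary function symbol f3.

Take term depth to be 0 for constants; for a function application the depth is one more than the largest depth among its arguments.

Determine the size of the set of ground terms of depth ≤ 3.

30

Let N_k count ground terms of depth at most k. Each non-constant term of depth ≤ k is some function symbol applied to depth-≤(k−1) arguments, giving N_k = 2 + N_{k-1} + N_{k-1}.
N_0 = 2
N_1 = 2 + 2 + 2 = 6
N_2 = 2 + 6 + 6 = 14
N_3 = 2 + 14 + 14 = 30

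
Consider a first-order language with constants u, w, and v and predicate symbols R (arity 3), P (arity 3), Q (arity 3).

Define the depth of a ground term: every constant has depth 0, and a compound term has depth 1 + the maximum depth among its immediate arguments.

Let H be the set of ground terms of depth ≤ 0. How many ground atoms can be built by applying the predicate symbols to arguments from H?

81

First count ground terms of depth ≤ 0.
With no function symbols every ground term is a constant, so there are exactly 3 ground terms at every depth bound.
N_0 = 3
Explicitly: u, w, v.
So |H| = 3.
Each predicate of arity r yields |H|^r ground atoms (one per choice of an r-tuple from H):
  R: 3^3 = 27;  P: 3^3 = 27;  Q: 3^3 = 27
Total ground atoms: 27 + 27 + 27 = 81.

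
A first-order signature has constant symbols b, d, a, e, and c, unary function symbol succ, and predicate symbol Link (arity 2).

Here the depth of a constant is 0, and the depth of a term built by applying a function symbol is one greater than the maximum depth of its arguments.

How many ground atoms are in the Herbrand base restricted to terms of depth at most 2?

First count ground terms of depth ≤ 2.
Write N_k for the number of ground terms of depth ≤ k. A term of depth ≤ k is either a constant or a function symbol applied to arguments of depth ≤ k−1, so N_k = 5 + N_{k-1}.
N_0 = 5
N_1 = 5 + 5 = 10
N_2 = 5 + 10 = 15
So |H| = 15.
For each predicate symbol, the number of ground atoms is |H| raised to its arity; summing:
  Link: 15^2 = 225
Total ground atoms: 225.

225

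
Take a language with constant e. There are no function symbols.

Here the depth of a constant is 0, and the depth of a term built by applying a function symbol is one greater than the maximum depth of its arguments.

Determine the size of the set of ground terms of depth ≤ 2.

With no function symbols every ground term is a constant, so there is exactly 1 ground term at every depth bound.
N_0 = 1
N_1 = 1
N_2 = 1

1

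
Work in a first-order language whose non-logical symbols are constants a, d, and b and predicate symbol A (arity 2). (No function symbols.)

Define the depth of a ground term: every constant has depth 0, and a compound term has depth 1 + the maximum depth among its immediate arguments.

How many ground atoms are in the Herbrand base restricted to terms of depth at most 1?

First count ground terms of depth ≤ 1.
With no function symbols every ground term is a constant, so there are exactly 3 ground terms at every depth bound.
N_0 = 3
N_1 = 3
So |H| = 3.
A ground atom is a predicate applied to a tuple of terms from H, so the count is the sum over predicates of |H|^arity:
  A: 3^2 = 9
Total ground atoms: 9.

9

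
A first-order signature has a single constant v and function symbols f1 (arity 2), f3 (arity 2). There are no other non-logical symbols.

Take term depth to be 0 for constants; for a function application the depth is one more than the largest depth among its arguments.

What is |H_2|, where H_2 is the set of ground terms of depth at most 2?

Write N_k for the number of ground terms of depth ≤ k. A term of depth ≤ k is either a constant or a function symbol applied to arguments of depth ≤ k−1, so N_k = 1 + N_{k-1}^2 + N_{k-1}^2.
N_0 = 1
N_1 = 1 + 1^2 + 1^2 = 3
N_2 = 1 + 3^2 + 3^2 = 19

19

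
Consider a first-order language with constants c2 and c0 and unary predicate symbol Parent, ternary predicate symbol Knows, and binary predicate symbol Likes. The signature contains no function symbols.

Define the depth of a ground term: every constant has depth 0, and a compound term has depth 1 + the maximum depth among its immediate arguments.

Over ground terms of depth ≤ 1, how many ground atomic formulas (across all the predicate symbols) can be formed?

14

First count ground terms of depth ≤ 1.
With no function symbols every ground term is a constant, so there are exactly 2 ground terms at every depth bound.
N_0 = 2
N_1 = 2
So |H| = 2.
Ground atoms are formed by filling each argument slot of a predicate with a term from H, so an r-ary predicate gives |H|^r atoms:
  Parent: 2;  Knows: 2^3 = 8;  Likes: 2^2 = 4
Total ground atoms: 2 + 8 + 4 = 14.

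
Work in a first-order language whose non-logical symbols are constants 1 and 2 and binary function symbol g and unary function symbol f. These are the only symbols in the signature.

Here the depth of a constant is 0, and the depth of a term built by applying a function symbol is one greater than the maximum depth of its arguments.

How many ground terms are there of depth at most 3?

Let N_k = |{terms of depth ≤ k}|. Then N_0 = 2 and N_k = 2 + N_{k-1}^2 + N_{k-1} for k ≥ 1 (one summand per function symbol, arity giving the exponent).
N_0 = 2
N_1 = 2 + 2^2 + 2 = 8
N_2 = 2 + 8^2 + 8 = 74
N_3 = 2 + 74^2 + 74 = 5552

5552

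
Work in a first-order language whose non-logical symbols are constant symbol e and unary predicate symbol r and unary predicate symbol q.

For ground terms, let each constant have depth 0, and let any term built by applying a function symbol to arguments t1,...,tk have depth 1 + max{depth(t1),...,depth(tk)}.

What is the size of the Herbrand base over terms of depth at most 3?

2

First count ground terms of depth ≤ 3.
With no function symbols every ground term is a constant, so there is exactly 1 ground term at every depth bound.
N_0 = 1
N_1 = 1
N_2 = 1
N_3 = 1
Explicitly: e.
So |H| = 1.
A ground atom is a predicate applied to a tuple of terms from H, so the count is the sum over predicates of |H|^arity:
  r: 1;  q: 1
Total ground atoms: 1 + 1 = 2.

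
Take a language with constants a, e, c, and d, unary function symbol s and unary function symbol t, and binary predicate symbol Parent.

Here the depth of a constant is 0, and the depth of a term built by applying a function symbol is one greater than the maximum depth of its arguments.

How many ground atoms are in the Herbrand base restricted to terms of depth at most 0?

16

First count ground terms of depth ≤ 0.
If N_k denotes the number of depth-≤k ground terms, the 4 constants give N_0 = 4, and each function symbol of arity r contributes N_{k-1}^r new terms at level k: N_k = 4 + N_{k-1} + N_{k-1}.
N_0 = 4
Explicitly: a, e, c, d.
So |H| = 4.
Ground atoms are formed by filling each argument slot of a predicate with a term from H, so an r-ary predicate gives |H|^r atoms:
  Parent: 4^2 = 16
Total ground atoms: 16.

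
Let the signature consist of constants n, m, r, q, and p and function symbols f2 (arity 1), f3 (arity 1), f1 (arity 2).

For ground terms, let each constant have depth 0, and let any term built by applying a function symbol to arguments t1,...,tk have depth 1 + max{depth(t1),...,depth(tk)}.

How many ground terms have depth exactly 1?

Write N_k for the number of ground terms of depth ≤ k. A term of depth ≤ k is either a constant or a function symbol applied to arguments of depth ≤ k−1, so N_k = 5 + N_{k-1} + N_{k-1} + N_{k-1}^2.
N_0 = 5
N_1 = 5 + 5 + 5 + 5^2 = 40
Terms of depth exactly 1: N_1 − N_0 = 40 − 5 = 35.

35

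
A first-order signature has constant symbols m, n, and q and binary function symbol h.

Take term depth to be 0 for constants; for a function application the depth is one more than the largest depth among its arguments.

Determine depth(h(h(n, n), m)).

2

depth(h(n, n)) = 1 + max(0, 0) = 1
depth(h(h(n, n), m)) = 1 + max(1, 0) = 2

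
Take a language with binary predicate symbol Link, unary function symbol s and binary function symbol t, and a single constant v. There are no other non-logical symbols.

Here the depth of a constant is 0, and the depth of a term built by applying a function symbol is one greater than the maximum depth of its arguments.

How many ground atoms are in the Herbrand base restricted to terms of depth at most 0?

First count ground terms of depth ≤ 0.
Count level by level. With function symbols s/1, t/2, the terms of depth ≤ k are the 1 constant together with each function applied to depth-≤(k−1) tuples, so N_k = 1 + N_{k-1} + N_{k-1}^2.
N_0 = 1
So |H| = 1.
For each predicate symbol, the number of ground atoms is |H| raised to its arity; summing:
  Link: 1^2 = 1
Total ground atoms: 1.

1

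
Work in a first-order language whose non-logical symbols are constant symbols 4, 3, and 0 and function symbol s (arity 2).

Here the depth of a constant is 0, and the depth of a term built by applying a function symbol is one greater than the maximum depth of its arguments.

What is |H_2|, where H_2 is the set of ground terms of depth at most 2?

Write N_k for the number of ground terms of depth ≤ k. A term of depth ≤ k is either a constant or a function symbol applied to arguments of depth ≤ k−1, so N_k = 3 + N_{k-1}^2.
N_0 = 3
N_1 = 3 + 3^2 = 12
N_2 = 3 + 12^2 = 147

147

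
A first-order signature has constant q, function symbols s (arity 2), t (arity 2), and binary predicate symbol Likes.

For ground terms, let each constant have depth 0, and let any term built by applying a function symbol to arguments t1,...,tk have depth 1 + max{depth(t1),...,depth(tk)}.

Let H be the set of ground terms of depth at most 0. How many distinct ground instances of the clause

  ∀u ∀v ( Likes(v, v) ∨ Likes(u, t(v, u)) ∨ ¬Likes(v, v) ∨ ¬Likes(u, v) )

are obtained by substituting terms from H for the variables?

Ground terms of depth ≤ 0:
  Count level by level. With function symbols s/2, t/2, the terms of depth ≤ k are the 1 constant together with each function applied to depth-≤(k−1) tuples, so N_k = 1 + N_{k-1}^2 + N_{k-1}^2.
  N_0 = 1
  Explicitly: q.
So there is exactly 1 ground term available for substitution.
There are 2 variables to instantiate (u, v), each occurring in at least one literal, so different choices give different ground instances.
Number of ground instances = 1^2 = 1.

1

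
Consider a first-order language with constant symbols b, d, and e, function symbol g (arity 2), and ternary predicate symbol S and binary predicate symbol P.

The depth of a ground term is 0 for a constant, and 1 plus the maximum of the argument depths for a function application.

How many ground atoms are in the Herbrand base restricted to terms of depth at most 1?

First count ground terms of depth ≤ 1.
Let N_k count ground terms of depth at most k. Each non-constant term of depth ≤ k is some function symbol applied to depth-≤(k−1) arguments, giving N_k = 3 + N_{k-1}^2.
N_0 = 3
N_1 = 3 + 3^2 = 12
Explicitly: b, d, e, g(b, b), g(b, d), g(b, e), g(d, b), g(d, d), g(d, e), g(e, b), g(e, d), g(e, e).
So |H| = 12.
For each predicate symbol, the number of ground atoms is |H| raised to its arity; summing:
  S: 12^3 = 1728;  P: 12^2 = 144
Total ground atoms: 1728 + 144 = 1872.

1872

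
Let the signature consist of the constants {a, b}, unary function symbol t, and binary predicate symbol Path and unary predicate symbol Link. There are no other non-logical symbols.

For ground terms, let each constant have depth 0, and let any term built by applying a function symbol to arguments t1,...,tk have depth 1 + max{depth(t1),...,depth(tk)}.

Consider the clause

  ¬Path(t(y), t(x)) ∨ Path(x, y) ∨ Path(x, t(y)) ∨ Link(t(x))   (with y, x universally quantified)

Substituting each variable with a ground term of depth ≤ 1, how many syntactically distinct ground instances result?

16

Ground terms of depth ≤ 1:
  If N_k denotes the number of depth-≤k ground terms, the 2 constants give N_0 = 2, and each function symbol of arity r contributes N_{k-1}^r new terms at level k: N_k = 2 + N_{k-1}.
  N_0 = 2
  N_1 = 2 + 2 = 4
So there are 4 ground terms available for substitution.
Each of y, x ranges independently over the available ground terms, and distinct assignments produce distinct instances.
Number of ground instances = 4^2 = 16.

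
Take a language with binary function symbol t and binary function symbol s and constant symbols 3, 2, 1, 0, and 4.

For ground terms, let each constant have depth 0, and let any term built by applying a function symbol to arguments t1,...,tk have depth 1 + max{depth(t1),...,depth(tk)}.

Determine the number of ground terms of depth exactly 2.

If N_k denotes the number of depth-≤k ground terms, the 5 constants give N_0 = 5, and each function symbol of arity r contributes N_{k-1}^r new terms at level k: N_k = 5 + N_{k-1}^2 + N_{k-1}^2.
N_0 = 5
N_1 = 5 + 5^2 + 5^2 = 55
N_2 = 5 + 55^2 + 55^2 = 6055
Terms of depth exactly 2: N_2 − N_1 = 6055 − 55 = 6000.

6000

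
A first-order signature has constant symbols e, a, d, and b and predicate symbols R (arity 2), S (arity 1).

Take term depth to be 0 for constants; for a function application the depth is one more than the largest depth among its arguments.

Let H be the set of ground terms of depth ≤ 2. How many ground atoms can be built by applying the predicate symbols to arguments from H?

20

First count ground terms of depth ≤ 2.
With no function symbols every ground term is a constant, so there are exactly 4 ground terms at every depth bound.
N_0 = 4
N_1 = 4
N_2 = 4
So |H| = 4.
Each predicate of arity r yields |H|^r ground atoms (one per choice of an r-tuple from H):
  R: 4^2 = 16;  S: 4
Total ground atoms: 16 + 4 = 20.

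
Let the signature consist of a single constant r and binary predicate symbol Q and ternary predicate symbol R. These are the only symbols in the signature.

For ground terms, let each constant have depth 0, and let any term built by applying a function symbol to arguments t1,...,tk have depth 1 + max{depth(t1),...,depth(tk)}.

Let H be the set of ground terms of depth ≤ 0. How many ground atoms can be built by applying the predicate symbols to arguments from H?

First count ground terms of depth ≤ 0.
With no function symbols every ground term is a constant, so there is exactly 1 ground term at every depth bound.
N_0 = 1
So |H| = 1.
Each predicate of arity r yields |H|^r ground atoms (one per choice of an r-tuple from H):
  Q: 1^2 = 1;  R: 1^3 = 1
Total ground atoms: 1 + 1 = 2.

2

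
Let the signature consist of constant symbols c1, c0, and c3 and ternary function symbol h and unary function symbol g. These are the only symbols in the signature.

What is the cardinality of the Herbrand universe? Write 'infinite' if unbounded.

infinite

The signature has at least one function symbol (h, arity 3) and at least one constant (c1).
Iterating h gives infinitely many distinct ground terms: c1, h(c1, c1, c1), h(h(c1, c1, c1), h(c1, c1, c1), h(c1, c1, c1)), ...
So the Herbrand universe is infinite.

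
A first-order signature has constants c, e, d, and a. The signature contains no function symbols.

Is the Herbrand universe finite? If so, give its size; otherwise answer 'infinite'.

There are no function symbols, so every ground term is one of the 4 constants.
The Herbrand universe is {c, e, d, a}, which is finite with 4 elements.

4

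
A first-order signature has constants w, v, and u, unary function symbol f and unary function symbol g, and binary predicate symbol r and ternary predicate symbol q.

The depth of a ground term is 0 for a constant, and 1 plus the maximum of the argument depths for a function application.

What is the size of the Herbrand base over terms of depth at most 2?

9702

First count ground terms of depth ≤ 2.
Write N_k for the number of ground terms of depth ≤ k. A term of depth ≤ k is either a constant or a function symbol applied to arguments of depth ≤ k−1, so N_k = 3 + N_{k-1} + N_{k-1}.
N_0 = 3
N_1 = 3 + 3 + 3 = 9
N_2 = 3 + 9 + 9 = 21
So |H| = 21.
A ground atom is a predicate applied to a tuple of terms from H, so the count is the sum over predicates of |H|^arity:
  r: 21^2 = 441;  q: 21^3 = 9261
Total ground atoms: 441 + 9261 = 9702.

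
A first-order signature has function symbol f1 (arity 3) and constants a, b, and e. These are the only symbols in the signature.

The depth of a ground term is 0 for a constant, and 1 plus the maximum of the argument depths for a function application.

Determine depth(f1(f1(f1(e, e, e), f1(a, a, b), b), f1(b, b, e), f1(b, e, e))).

depth(f1(e, e, e)) = 1 + max(0, 0, 0) = 1
depth(f1(a, a, b)) = 1 + max(0, 0, 0) = 1
depth(f1(f1(e, e, e), f1(a, a, b), b)) = 1 + max(1, 1, 0) = 2
depth(f1(b, b, e)) = 1 + max(0, 0, 0) = 1
depth(f1(b, e, e)) = 1 + max(0, 0, 0) = 1
depth(f1(f1(f1(e, e, e), f1(a, a, b), b), f1(b, b, e), f1(b, e, e))) = 1 + max(2, 1, 1) = 3

3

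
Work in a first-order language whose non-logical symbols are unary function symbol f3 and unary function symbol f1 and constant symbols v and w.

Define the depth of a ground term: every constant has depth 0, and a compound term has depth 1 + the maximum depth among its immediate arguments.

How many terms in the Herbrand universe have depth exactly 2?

8

If N_k denotes the number of depth-≤k ground terms, the 2 constants give N_0 = 2, and each function symbol of arity r contributes N_{k-1}^r new terms at level k: N_k = 2 + N_{k-1} + N_{k-1}.
N_0 = 2
N_1 = 2 + 2 + 2 = 6
N_2 = 2 + 6 + 6 = 14
Terms of depth exactly 2: N_2 − N_1 = 14 − 6 = 8.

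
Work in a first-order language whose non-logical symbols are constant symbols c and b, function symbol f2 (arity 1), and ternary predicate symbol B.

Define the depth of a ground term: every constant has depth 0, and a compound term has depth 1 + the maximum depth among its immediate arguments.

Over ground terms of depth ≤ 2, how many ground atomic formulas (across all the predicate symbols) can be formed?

216

First count ground terms of depth ≤ 2.
If N_k denotes the number of depth-≤k ground terms, the 2 constants give N_0 = 2, and each function symbol of arity r contributes N_{k-1}^r new terms at level k: N_k = 2 + N_{k-1}.
N_0 = 2
N_1 = 2 + 2 = 4
N_2 = 2 + 4 = 6
So |H| = 6.
Ground atoms are formed by filling each argument slot of a predicate with a term from H, so an r-ary predicate gives |H|^r atoms:
  B: 6^3 = 216
Total ground atoms: 216.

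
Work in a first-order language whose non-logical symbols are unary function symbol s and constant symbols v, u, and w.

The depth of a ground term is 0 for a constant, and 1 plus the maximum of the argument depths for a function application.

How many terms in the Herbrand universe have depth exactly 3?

Write N_k for the number of ground terms of depth ≤ k. A term of depth ≤ k is either a constant or a function symbol applied to arguments of depth ≤ k−1, so N_k = 3 + N_{k-1}.
N_0 = 3
N_1 = 3 + 3 = 6
N_2 = 3 + 6 = 9
N_3 = 3 + 9 = 12
Terms of depth exactly 3: N_3 − N_2 = 12 − 9 = 3.

3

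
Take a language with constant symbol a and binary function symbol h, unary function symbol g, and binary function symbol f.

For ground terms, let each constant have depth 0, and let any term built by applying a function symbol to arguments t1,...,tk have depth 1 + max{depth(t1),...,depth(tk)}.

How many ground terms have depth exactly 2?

Let N_k count ground terms of depth at most k. Each non-constant term of depth ≤ k is some function symbol applied to depth-≤(k−1) arguments, giving N_k = 1 + N_{k-1}^2 + N_{k-1} + N_{k-1}^2.
N_0 = 1
N_1 = 1 + 1^2 + 1 + 1^2 = 4
N_2 = 1 + 4^2 + 4 + 4^2 = 37
Terms of depth exactly 2: N_2 − N_1 = 37 − 4 = 33.

33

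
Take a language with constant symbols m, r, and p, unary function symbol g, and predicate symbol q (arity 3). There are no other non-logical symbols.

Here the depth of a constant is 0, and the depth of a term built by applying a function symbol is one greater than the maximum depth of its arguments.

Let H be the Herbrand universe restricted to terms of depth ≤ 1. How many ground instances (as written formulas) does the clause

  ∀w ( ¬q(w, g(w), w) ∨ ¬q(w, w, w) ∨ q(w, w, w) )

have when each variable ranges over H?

6

Ground terms of depth ≤ 1:
  Let N_k = |{terms of depth ≤ k}|. Then N_0 = 3 and N_k = 3 + N_{k-1} for k ≥ 1 (one summand per function symbol, arity giving the exponent).
  N_0 = 3
  N_1 = 3 + 3 = 6
So there are 6 ground terms available for substitution.
There is 1 variable to instantiate (w),  occurring in at least one literal, so different choices give different ground instances.
Number of ground instances = 6.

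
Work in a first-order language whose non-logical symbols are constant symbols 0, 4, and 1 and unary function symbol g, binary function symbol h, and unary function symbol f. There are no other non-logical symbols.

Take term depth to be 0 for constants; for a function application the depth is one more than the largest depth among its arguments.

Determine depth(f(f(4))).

2

depth(f(4)) = 1 + depth(4) = 1 + 0 = 1
depth(f(f(4))) = 1 + depth(f(4)) = 1 + 1 = 2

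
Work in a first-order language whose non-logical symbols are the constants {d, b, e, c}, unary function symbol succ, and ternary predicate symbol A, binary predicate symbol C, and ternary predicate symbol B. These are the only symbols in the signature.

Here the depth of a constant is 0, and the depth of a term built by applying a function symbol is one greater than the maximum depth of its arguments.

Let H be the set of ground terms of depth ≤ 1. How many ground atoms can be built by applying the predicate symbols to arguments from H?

1088

First count ground terms of depth ≤ 1.
Write N_k for the number of ground terms of depth ≤ k. A term of depth ≤ k is either a constant or a function symbol applied to arguments of depth ≤ k−1, so N_k = 4 + N_{k-1}.
N_0 = 4
N_1 = 4 + 4 = 8
So |H| = 8.
Each predicate of arity r yields |H|^r ground atoms (one per choice of an r-tuple from H):
  A: 8^3 = 512;  C: 8^2 = 64;  B: 8^3 = 512
Total ground atoms: 512 + 64 + 512 = 1088.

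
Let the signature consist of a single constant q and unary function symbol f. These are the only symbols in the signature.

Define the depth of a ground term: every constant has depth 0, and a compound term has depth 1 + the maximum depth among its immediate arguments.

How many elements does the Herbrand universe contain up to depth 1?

2

Count level by level. With function symbols f/1, the terms of depth ≤ k are the 1 constant together with each function applied to depth-≤(k−1) tuples, so N_k = 1 + N_{k-1}.
N_0 = 1
N_1 = 1 + 1 = 2
Explicitly: q, f(q).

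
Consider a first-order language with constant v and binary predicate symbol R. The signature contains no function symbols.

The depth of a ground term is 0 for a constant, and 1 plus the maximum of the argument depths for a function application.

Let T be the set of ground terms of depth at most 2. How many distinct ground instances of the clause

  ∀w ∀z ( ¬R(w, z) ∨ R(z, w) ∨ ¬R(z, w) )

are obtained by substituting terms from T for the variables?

Ground terms of depth ≤ 2:
  With no function symbols every ground term is a constant, so there is exactly 1 ground term at every depth bound.
  N_0 = 1
  N_1 = 1
  N_2 = 1
  Explicitly: v.
So there is exactly 1 ground term available for substitution.
The clause has 2 distinct variables (w, z), each appearing in the body. In the free term algebra distinct substitutions yield syntactically distinct ground instances.
Number of ground instances = 1^2 = 1.

1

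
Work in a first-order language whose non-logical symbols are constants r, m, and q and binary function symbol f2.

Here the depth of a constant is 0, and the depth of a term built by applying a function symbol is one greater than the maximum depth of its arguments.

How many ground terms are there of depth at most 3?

21612

If N_k denotes the number of depth-≤k ground terms, the 3 constants give N_0 = 3, and each function symbol of arity r contributes N_{k-1}^r new terms at level k: N_k = 3 + N_{k-1}^2.
N_0 = 3
N_1 = 3 + 3^2 = 12
N_2 = 3 + 12^2 = 147
N_3 = 3 + 147^2 = 21612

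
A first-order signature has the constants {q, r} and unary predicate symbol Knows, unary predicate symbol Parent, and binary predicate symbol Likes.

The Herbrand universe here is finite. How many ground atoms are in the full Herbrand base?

8

With no function symbols, the Herbrand universe is just the 2 constants.
Ground atoms per predicate: Knows: 2, Parent: 2, Likes: 2^2 = 4.
Herbrand base size = 2 + 2 + 4 = 8.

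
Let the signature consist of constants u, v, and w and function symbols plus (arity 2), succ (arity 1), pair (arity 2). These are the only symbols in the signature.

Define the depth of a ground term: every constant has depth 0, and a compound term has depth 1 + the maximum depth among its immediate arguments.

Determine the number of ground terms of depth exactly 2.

1155

Let N_k count ground terms of depth at most k. Each non-constant term of depth ≤ k is some function symbol applied to depth-≤(k−1) arguments, giving N_k = 3 + N_{k-1}^2 + N_{k-1} + N_{k-1}^2.
N_0 = 3
N_1 = 3 + 3^2 + 3 + 3^2 = 24
N_2 = 3 + 24^2 + 24 + 24^2 = 1179
Terms of depth exactly 2: N_2 − N_1 = 1179 − 24 = 1155.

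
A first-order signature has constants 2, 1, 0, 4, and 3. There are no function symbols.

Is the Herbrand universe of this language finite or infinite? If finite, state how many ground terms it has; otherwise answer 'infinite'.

There are no function symbols, so every ground term is one of the 5 constants.
The Herbrand universe is {2, 1, 0, 4, 3}, which is finite with 5 elements.

5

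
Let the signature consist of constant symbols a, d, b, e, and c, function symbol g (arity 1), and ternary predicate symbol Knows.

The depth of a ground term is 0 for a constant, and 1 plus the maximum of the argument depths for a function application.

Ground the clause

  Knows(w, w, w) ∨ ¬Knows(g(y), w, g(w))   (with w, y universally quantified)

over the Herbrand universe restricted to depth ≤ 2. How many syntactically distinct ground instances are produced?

225

Ground terms of depth ≤ 2:
  Write N_k for the number of ground terms of depth ≤ k. A term of depth ≤ k is either a constant or a function symbol applied to arguments of depth ≤ k−1, so N_k = 5 + N_{k-1}.
  N_0 = 5
  N_1 = 5 + 5 = 10
  N_2 = 5 + 10 = 15
So there are 15 ground terms available for substitution.
Each of w, y ranges independently over the available ground terms, and distinct assignments produce distinct instances.
Number of ground instances = 15^2 = 225.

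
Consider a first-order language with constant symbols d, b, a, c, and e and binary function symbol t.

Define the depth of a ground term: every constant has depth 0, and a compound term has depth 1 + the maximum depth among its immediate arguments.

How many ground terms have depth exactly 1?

If N_k denotes the number of depth-≤k ground terms, the 5 constants give N_0 = 5, and each function symbol of arity r contributes N_{k-1}^r new terms at level k: N_k = 5 + N_{k-1}^2.
N_0 = 5
N_1 = 5 + 5^2 = 30
Terms of depth exactly 1: N_1 − N_0 = 30 − 5 = 25.

25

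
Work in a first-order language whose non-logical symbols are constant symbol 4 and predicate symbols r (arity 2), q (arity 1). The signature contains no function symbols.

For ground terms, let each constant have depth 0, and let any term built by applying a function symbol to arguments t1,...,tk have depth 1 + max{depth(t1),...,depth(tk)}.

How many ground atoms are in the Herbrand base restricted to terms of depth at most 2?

First count ground terms of depth ≤ 2.
With no function symbols every ground term is a constant, so there is exactly 1 ground term at every depth bound.
N_0 = 1
N_1 = 1
N_2 = 1
So |H| = 1.
Each predicate of arity r yields |H|^r ground atoms (one per choice of an r-tuple from H):
  r: 1^2 = 1;  q: 1
Total ground atoms: 1 + 1 = 2.

2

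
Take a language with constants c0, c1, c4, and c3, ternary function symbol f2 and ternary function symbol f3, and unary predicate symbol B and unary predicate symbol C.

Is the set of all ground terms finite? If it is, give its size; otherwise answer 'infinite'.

The signature has at least one function symbol (f2, arity 3) and at least one constant (c0).
Iterating f2 gives infinitely many distinct ground terms: c0, f2(c0, c0, c0), f2(f2(c0, c0, c0), f2(c0, c0, c0), f2(c0, c0, c0)), ...
So the Herbrand universe is infinite.

infinite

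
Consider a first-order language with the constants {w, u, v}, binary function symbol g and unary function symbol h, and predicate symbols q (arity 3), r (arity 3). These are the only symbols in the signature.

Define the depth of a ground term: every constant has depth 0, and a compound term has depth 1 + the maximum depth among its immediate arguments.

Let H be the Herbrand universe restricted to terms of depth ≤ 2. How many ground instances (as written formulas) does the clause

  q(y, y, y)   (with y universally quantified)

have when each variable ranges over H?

243

Ground terms of depth ≤ 2:
  Let N_k count ground terms of depth at most k. Each non-constant term of depth ≤ k is some function symbol applied to depth-≤(k−1) arguments, giving N_k = 3 + N_{k-1}^2 + N_{k-1}.
  N_0 = 3
  N_1 = 3 + 3^2 + 3 = 15
  N_2 = 3 + 15^2 + 15 = 243
So there are 243 ground terms available for substitution.
The body mentions the single quantified variable y; since ground terms form a free algebra, no two substitutions collapse to the same formula.
Number of ground instances = 243.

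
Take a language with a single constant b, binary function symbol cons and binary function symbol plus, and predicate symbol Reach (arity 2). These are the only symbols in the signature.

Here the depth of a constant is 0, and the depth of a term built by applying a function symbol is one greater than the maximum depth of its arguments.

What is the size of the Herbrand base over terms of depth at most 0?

First count ground terms of depth ≤ 0.
Let N_k = |{terms of depth ≤ k}|. Then N_0 = 1 and N_k = 1 + N_{k-1}^2 + N_{k-1}^2 for k ≥ 1 (one summand per function symbol, arity giving the exponent).
N_0 = 1
So |H| = 1.
Each predicate of arity r yields |H|^r ground atoms (one per choice of an r-tuple from H):
  Reach: 1^2 = 1
Total ground atoms: 1.

1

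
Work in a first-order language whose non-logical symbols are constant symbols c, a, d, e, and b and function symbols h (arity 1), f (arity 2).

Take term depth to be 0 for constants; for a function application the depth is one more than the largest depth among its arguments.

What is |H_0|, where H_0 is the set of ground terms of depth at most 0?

Let N_k = |{terms of depth ≤ k}|. Then N_0 = 5 and N_k = 5 + N_{k-1} + N_{k-1}^2 for k ≥ 1 (one summand per function symbol, arity giving the exponent).
N_0 = 5

5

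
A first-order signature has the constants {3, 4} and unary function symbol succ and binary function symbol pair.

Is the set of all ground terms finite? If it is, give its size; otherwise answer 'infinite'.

The signature has at least one function symbol (succ, arity 1) and at least one constant (3).
Iterating succ gives infinitely many distinct ground terms: 3, succ(3), succ(succ(3)), ...
So the Herbrand universe is infinite.

infinite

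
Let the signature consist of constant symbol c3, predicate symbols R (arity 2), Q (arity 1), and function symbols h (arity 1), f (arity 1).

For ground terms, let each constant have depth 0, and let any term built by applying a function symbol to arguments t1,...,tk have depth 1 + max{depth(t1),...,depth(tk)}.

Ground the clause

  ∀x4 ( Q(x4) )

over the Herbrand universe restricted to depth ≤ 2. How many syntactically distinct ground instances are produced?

7

Ground terms of depth ≤ 2:
  Let N_k count ground terms of depth at most k. Each non-constant term of depth ≤ k is some function symbol applied to depth-≤(k−1) arguments, giving N_k = 1 + N_{k-1} + N_{k-1}.
  N_0 = 1
  N_1 = 1 + 1 + 1 = 3
  N_2 = 1 + 3 + 3 = 7
So there are 7 ground terms available for substitution.
The clause has 1 distinct variable (x4), which appears in the body. In the free term algebra distinct substitutions yield syntactically distinct ground instances.
Number of ground instances = 7.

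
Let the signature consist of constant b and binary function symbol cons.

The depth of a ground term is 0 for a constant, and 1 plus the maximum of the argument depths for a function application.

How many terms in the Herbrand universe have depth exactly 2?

3

Let N_k = |{terms of depth ≤ k}|. Then N_0 = 1 and N_k = 1 + N_{k-1}^2 for k ≥ 1 (one summand per function symbol, arity giving the exponent).
N_0 = 1
N_1 = 1 + 1^2 = 2
N_2 = 1 + 2^2 = 5
Terms of depth exactly 2: N_2 − N_1 = 5 − 2 = 3.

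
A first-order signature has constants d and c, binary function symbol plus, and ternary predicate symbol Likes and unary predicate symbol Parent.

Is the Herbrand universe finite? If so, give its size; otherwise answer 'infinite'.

The signature has at least one function symbol (plus, arity 2) and at least one constant (d).
Iterating plus gives infinitely many distinct ground terms: d, plus(d, d), plus(plus(d, d), plus(d, d)), ...
So the Herbrand universe is infinite.

infinite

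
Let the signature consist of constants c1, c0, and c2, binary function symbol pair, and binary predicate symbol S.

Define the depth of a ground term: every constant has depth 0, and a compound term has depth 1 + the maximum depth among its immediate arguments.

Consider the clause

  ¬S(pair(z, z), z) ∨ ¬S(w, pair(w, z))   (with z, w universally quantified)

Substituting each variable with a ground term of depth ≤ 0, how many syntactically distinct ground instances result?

Ground terms of depth ≤ 0:
  Write N_k for the number of ground terms of depth ≤ k. A term of depth ≤ k is either a constant or a function symbol applied to arguments of depth ≤ k−1, so N_k = 3 + N_{k-1}^2.
  N_0 = 3
  Explicitly: c1, c0, c2.
So there are 3 ground terms available for substitution.
Each of z, w ranges independently over the available ground terms, and distinct assignments produce distinct instances.
Number of ground instances = 3^2 = 9.

9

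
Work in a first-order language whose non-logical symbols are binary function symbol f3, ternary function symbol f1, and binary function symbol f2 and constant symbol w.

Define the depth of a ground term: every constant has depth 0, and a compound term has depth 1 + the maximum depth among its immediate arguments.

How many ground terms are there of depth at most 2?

If N_k denotes the number of depth-≤k ground terms, the 1 constant gives N_0 = 1, and each function symbol of arity r contributes N_{k-1}^r new terms at level k: N_k = 1 + N_{k-1}^2 + N_{k-1}^3 + N_{k-1}^2.
N_0 = 1
N_1 = 1 + 1^2 + 1^3 + 1^2 = 4
N_2 = 1 + 4^2 + 4^3 + 4^2 = 97

97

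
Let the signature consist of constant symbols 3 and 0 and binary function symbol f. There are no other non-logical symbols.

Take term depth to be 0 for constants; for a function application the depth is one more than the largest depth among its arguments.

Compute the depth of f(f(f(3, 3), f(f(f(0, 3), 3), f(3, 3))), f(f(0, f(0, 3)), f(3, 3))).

depth(f(3, 3)) = 1 + max(0, 0) = 1
depth(f(0, 3)) = 1 + max(0, 0) = 1
depth(f(f(0, 3), 3)) = 1 + max(1, 0) = 2
depth(f(f(f(0, 3), 3), f(3, 3))) = 1 + max(2, 1) = 3
depth(f(f(3, 3), f(f(f(0, 3), 3), f(3, 3)))) = 1 + max(1, 3) = 4
depth(f(0, f(0, 3))) = 1 + max(0, 1) = 2
depth(f(f(0, f(0, 3)), f(3, 3))) = 1 + max(2, 1) = 3
depth(f(f(f(3, 3), f(f(f(0, 3), 3), f(3, 3))), f(f(0, f(0, 3)), f(3, 3)))) = 1 + max(4, 3) = 5

5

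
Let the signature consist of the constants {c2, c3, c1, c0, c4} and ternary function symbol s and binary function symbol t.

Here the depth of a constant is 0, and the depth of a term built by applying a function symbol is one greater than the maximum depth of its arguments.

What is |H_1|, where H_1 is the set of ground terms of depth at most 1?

Let N_k count ground terms of depth at most k. Each non-constant term of depth ≤ k is some function symbol applied to depth-≤(k−1) arguments, giving N_k = 5 + N_{k-1}^3 + N_{k-1}^2.
N_0 = 5
N_1 = 5 + 5^3 + 5^2 = 155

155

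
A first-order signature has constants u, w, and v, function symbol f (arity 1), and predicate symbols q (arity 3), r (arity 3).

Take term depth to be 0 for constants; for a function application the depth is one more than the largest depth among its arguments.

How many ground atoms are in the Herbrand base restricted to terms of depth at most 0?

First count ground terms of depth ≤ 0.
Write N_k for the number of ground terms of depth ≤ k. A term of depth ≤ k is either a constant or a function symbol applied to arguments of depth ≤ k−1, so N_k = 3 + N_{k-1}.
N_0 = 3
Explicitly: u, w, v.
So |H| = 3.
Each predicate of arity r yields |H|^r ground atoms (one per choice of an r-tuple from H):
  q: 3^3 = 27;  r: 3^3 = 27
Total ground atoms: 27 + 27 = 54.

54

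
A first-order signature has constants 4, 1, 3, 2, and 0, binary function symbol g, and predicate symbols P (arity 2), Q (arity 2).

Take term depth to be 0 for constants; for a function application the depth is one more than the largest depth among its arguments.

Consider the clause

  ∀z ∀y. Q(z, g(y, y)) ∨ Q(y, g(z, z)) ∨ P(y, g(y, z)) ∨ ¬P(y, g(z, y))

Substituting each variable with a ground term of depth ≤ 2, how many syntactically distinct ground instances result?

819025

Ground terms of depth ≤ 2:
  Let N_k = |{terms of depth ≤ k}|. Then N_0 = 5 and N_k = 5 + N_{k-1}^2 for k ≥ 1 (one summand per function symbol, arity giving the exponent).
  N_0 = 5
  N_1 = 5 + 5^2 = 30
  N_2 = 5 + 30^2 = 905
So there are 905 ground terms available for substitution.
There are 2 variables to instantiate (z, y), each occurring in at least one literal, so different choices give different ground instances.
Number of ground instances = 905^2 = 819025.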